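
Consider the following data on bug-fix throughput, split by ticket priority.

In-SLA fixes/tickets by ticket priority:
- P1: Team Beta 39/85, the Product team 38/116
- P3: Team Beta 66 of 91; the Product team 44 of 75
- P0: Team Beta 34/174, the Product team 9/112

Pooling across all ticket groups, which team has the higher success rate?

P1: Team Beta 39/85 = 45.9%, the Product team 38/116 = 32.8% → Team Beta
P3: Team Beta 66/91 = 72.5%, the Product team 44/75 = 58.7% → Team Beta
P0: Team Beta 34/174 = 19.5%, the Product team 9/112 = 8.0% → Team Beta
Overall: Team Beta 139/350 = 39.7%, the Product team 91/303 = 30.0% → Team Beta

Team Beta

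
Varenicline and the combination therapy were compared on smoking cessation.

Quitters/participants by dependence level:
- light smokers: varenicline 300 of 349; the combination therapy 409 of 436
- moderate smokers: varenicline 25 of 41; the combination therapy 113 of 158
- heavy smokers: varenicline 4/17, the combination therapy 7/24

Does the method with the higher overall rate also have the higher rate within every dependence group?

Light smokers: varenicline 300/349 = 86.0%, the combination therapy 409/436 = 93.8% → the combination therapy
Moderate smokers: varenicline 25/41 = 61.0%, the combination therapy 113/158 = 71.5% → the combination therapy
Heavy smokers: varenicline 4/17 = 23.5%, the combination therapy 7/24 = 29.2% → the combination therapy
Overall: varenicline 329/407 = 80.8%, the combination therapy 529/618 = 85.6% → the combination therapy
The combination therapy wins overall and in every dependence group — no reversal.

Yes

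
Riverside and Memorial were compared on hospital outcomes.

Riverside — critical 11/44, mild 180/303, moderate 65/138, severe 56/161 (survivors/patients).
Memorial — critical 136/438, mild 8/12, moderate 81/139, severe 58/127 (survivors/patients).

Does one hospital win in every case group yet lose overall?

Critical: Riverside 11/44 = 25.0%, Memorial 136/438 = 31.1% → Memorial
Mild: Riverside 180/303 = 59.4%, Memorial 8/12 = 66.7% → Memorial
Moderate: Riverside 65/138 = 47.1%, Memorial 81/139 = 58.3% → Memorial
Severe: Riverside 56/161 = 34.8%, Memorial 58/127 = 45.7% → Memorial
Overall: Riverside 312/646 = 48.3%, Memorial 283/716 = 39.5% → Riverside
Memorial wins each case group but Riverside wins overall — the comparison reverses. Memorial's patients skew toward critical, which has a lower base rate.

Yes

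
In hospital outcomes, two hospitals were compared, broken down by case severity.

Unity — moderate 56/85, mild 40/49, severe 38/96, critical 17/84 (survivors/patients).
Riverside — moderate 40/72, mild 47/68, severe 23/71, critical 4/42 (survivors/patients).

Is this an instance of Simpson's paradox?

Moderate: Unity 56/85 = 65.9%, Riverside 40/72 = 55.6% → Unity
Mild: Unity 40/49 = 81.6%, Riverside 47/68 = 69.1% → Unity
Severe: Unity 38/96 = 39.6%, Riverside 23/71 = 32.4% → Unity
Critical: Unity 17/84 = 20.2%, Riverside 4/42 = 9.5% → Unity
Overall: Unity 151/314 = 48.1%, Riverside 114/253 = 45.1% → Unity
Unity wins overall and in every case group — no reversal.

No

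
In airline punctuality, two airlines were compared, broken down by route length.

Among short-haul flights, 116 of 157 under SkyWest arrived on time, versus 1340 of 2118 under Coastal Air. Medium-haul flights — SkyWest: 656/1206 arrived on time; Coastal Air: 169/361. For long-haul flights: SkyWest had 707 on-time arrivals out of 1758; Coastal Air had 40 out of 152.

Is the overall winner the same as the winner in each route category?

Short-haul: SkyWest 116/157 = 73.9%, Coastal Air 1340/2118 = 63.3% → SkyWest
Medium-haul: SkyWest 656/1206 = 54.4%, Coastal Air 169/361 = 46.8% → SkyWest
Long-haul: SkyWest 707/1758 = 40.2%, Coastal Air 40/152 = 26.3% → SkyWest
Overall: SkyWest 1479/3121 = 47.4%, Coastal Air 1549/2631 = 58.9% → Coastal Air
SkyWest wins each route group but Coastal Air wins overall — the comparison reverses. SkyWest's flights skew toward long-haul, which has a lower base rate.

No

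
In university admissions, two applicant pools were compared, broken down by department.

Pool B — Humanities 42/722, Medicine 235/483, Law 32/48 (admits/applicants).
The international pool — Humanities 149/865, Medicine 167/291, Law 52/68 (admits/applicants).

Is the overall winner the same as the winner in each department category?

Yes

Humanities: Pool B 42/722 = 5.8%, the international pool 149/865 = 17.2% → the international pool
Medicine: Pool B 235/483 = 48.7%, the international pool 167/291 = 57.4% → the international pool
Law: Pool B 32/48 = 66.7%, the international pool 52/68 = 76.5% → the international pool
Overall: Pool B 309/1253 = 24.7%, the international pool 368/1224 = 30.1% → the international pool
The international pool wins overall and in every department group — no reversal.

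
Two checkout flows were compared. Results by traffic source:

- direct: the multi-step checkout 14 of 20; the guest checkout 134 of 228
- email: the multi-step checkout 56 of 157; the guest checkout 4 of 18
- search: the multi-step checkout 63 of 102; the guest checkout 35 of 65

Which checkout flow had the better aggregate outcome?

Direct: the multi-step checkout 14/20 = 70.0%, the guest checkout 134/228 = 58.8% → the multi-step checkout
Email: the multi-step checkout 56/157 = 35.7%, the guest checkout 4/18 = 22.2% → the multi-step checkout
Search: the multi-step checkout 63/102 = 61.8%, the guest checkout 35/65 = 53.8% → the multi-step checkout
Overall: the multi-step checkout 133/279 = 47.7%, the guest checkout 173/311 = 55.6% → the guest checkout
(The multi-step checkout wins every traffic group but the guest checkout wins overall — the multi-step checkout's sessions skew toward the low-rate email group.)

the guest checkout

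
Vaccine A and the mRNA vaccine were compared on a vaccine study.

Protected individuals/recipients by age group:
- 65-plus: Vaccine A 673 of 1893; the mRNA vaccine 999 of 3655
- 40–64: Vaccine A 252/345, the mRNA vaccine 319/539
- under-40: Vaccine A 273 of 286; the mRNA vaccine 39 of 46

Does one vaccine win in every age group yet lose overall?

No

65-plus: Vaccine A 673/1893 = 35.6%, the mRNA vaccine 999/3655 = 27.3% → Vaccine A
40–64: Vaccine A 252/345 = 73.0%, the mRNA vaccine 319/539 = 59.2% → Vaccine A
Under-40: Vaccine A 273/286 = 95.5%, the mRNA vaccine 39/46 = 84.8% → Vaccine A
Overall: Vaccine A 1198/2524 = 47.5%, the mRNA vaccine 1357/4240 = 32.0% → Vaccine A
Vaccine A wins overall and in every age group — no reversal.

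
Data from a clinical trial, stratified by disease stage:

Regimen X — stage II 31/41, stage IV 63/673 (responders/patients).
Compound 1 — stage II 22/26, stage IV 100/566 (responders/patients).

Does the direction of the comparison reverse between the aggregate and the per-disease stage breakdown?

No

Stage II: Regimen X 31/41 = 75.6%, Compound 1 22/26 = 84.6% → Compound 1
Stage IV: Regimen X 63/673 = 9.4%, Compound 1 100/566 = 17.7% → Compound 1
Overall: Regimen X 94/714 = 13.2%, Compound 1 122/592 = 20.6% → Compound 1
Compound 1 wins overall and in every disease group — no reversal.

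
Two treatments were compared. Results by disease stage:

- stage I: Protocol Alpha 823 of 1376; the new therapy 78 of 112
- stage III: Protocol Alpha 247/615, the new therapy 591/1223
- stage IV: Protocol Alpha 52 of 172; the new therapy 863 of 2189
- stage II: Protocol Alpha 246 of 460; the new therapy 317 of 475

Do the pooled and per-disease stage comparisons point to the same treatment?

No

Stage I: Protocol Alpha 823/1376 = 59.8%, the new therapy 78/112 = 69.6% → the new therapy
Stage III: Protocol Alpha 247/615 = 40.2%, the new therapy 591/1223 = 48.3% → the new therapy
Stage IV: Protocol Alpha 52/172 = 30.2%, the new therapy 863/2189 = 39.4% → the new therapy
Stage II: Protocol Alpha 246/460 = 53.5%, the new therapy 317/475 = 66.7% → the new therapy
Overall: Protocol Alpha 1368/2623 = 52.2%, the new therapy 1849/3999 = 46.2% → Protocol Alpha
The new therapy wins each disease group but Protocol Alpha wins overall — the comparison reverses. The new therapy's patients skew toward stage IV, which has a lower base rate.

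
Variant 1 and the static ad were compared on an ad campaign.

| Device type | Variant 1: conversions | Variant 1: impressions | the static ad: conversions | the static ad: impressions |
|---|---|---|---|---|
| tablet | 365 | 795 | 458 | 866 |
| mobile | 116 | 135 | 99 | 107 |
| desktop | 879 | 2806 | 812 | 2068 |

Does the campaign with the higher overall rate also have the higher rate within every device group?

Tablet: Variant 1 365/795 = 45.9%, the static ad 458/866 = 52.9% → the static ad
Mobile: Variant 1 116/135 = 85.9%, the static ad 99/107 = 92.5% → the static ad
Desktop: Variant 1 879/2806 = 31.3%, the static ad 812/2068 = 39.3% → the static ad
Overall: Variant 1 1360/3736 = 36.4%, the static ad 1369/3041 = 45.0% → the static ad
The static ad wins overall and in every device group — no reversal.

Yes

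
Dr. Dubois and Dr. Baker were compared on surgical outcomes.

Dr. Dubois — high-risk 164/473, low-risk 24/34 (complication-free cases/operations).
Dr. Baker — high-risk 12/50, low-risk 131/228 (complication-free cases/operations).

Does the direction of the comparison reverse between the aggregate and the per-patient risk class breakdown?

High-risk: Dr. Dubois 164/473 = 34.7%, Dr. Baker 12/50 = 24.0% → Dr. Dubois
Low-risk: Dr. Dubois 24/34 = 70.6%, Dr. Baker 131/228 = 57.5% → Dr. Dubois
Overall: Dr. Dubois 188/507 = 37.1%, Dr. Baker 143/278 = 51.4% → Dr. Baker
Dr. Dubois wins each patient risk group but Dr. Baker wins overall — the comparison reverses. Dr. Dubois's operations skew toward high-risk, which has a lower base rate.

Yes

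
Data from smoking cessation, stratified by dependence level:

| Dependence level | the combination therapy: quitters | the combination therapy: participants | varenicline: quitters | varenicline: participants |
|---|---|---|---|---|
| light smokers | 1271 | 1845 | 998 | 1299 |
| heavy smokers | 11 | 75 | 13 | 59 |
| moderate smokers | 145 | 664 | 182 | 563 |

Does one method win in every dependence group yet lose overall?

No

Light smokers: the combination therapy 1271/1845 = 68.9%, varenicline 998/1299 = 76.8% → varenicline
Heavy smokers: the combination therapy 11/75 = 14.7%, varenicline 13/59 = 22.0% → varenicline
Moderate smokers: the combination therapy 145/664 = 21.8%, varenicline 182/563 = 32.3% → varenicline
Overall: the combination therapy 1427/2584 = 55.2%, varenicline 1193/1921 = 62.1% → varenicline
Varenicline wins overall and in every dependence group — no reversal.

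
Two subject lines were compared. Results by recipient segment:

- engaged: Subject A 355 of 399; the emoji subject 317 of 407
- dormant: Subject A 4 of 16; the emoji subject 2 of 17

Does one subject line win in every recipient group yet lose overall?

Engaged: Subject A 355/399 = 89.0%, the emoji subject 317/407 = 77.9% → Subject A
Dormant: Subject A 4/16 = 25.0%, the emoji subject 2/17 = 11.8% → Subject A
Overall: Subject A 359/415 = 86.5%, the emoji subject 319/424 = 75.2% → Subject A
Subject A wins overall and in every recipient group — no reversal.

No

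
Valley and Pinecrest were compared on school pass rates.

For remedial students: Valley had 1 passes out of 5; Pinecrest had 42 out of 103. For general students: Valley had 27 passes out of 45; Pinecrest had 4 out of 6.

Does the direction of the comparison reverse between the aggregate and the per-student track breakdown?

Remedial: Valley 1/5 = 20.0%, Pinecrest 42/103 = 40.8% → Pinecrest
General: Valley 27/45 = 60.0%, Pinecrest 4/6 = 66.7% → Pinecrest
Overall: Valley 28/50 = 56.0%, Pinecrest 46/109 = 42.2% → Valley
Pinecrest wins each student group but Valley wins overall — the comparison reverses. Pinecrest's students skew toward remedial, which has a lower base rate.

Yes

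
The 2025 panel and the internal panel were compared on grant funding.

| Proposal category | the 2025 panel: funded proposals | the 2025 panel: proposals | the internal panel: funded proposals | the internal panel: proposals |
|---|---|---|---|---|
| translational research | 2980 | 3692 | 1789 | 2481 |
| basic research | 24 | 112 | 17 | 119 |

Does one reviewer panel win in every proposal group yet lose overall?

No

Translational research: the 2025 panel 2980/3692 = 80.7%, the internal panel 1789/2481 = 72.1% → the 2025 panel
Basic research: the 2025 panel 24/112 = 21.4%, the internal panel 17/119 = 14.3% → the 2025 panel
Overall: the 2025 panel 3004/3804 = 79.0%, the internal panel 1806/2600 = 69.5% → the 2025 panel
The 2025 panel wins overall and in every proposal group — no reversal.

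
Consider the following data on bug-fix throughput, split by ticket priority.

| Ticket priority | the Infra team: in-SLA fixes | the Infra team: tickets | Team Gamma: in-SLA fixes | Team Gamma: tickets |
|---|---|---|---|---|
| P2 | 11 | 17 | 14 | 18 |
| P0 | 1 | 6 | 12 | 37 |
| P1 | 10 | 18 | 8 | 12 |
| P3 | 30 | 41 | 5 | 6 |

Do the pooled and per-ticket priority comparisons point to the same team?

No

P2: the Infra team 11/17 = 64.7%, Team Gamma 14/18 = 77.8% → Team Gamma
P0: the Infra team 1/6 = 16.7%, Team Gamma 12/37 = 32.4% → Team Gamma
P1: the Infra team 10/18 = 55.6%, Team Gamma 8/12 = 66.7% → Team Gamma
P3: the Infra team 30/41 = 73.2%, Team Gamma 5/6 = 83.3% → Team Gamma
Overall: the Infra team 52/82 = 63.4%, Team Gamma 39/73 = 53.4% → the Infra team
Team Gamma wins each ticket group but the Infra team wins overall — the comparison reverses. Team Gamma's tickets skew toward P0, which has a lower base rate.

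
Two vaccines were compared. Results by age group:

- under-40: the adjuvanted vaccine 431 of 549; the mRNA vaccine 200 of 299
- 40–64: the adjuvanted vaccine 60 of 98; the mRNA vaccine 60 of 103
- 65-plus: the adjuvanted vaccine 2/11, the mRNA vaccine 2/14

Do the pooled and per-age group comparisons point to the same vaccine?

Yes

Under-40: the adjuvanted vaccine 431/549 = 78.5%, the mRNA vaccine 200/299 = 66.9% → the adjuvanted vaccine
40–64: the adjuvanted vaccine 60/98 = 61.2%, the mRNA vaccine 60/103 = 58.3% → the adjuvanted vaccine
65-plus: the adjuvanted vaccine 2/11 = 18.2%, the mRNA vaccine 2/14 = 14.3% → the adjuvanted vaccine
Overall: the adjuvanted vaccine 493/658 = 74.9%, the mRNA vaccine 262/416 = 63.0% → the adjuvanted vaccine
The adjuvanted vaccine wins overall and in every age group — no reversal.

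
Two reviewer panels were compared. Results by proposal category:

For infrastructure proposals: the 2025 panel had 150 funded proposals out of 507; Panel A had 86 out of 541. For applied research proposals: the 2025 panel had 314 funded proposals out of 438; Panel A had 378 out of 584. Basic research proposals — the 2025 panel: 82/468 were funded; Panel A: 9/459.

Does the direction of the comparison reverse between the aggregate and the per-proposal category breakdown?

Infrastructure: the 2025 panel 150/507 = 29.6%, Panel A 86/541 = 15.9% → the 2025 panel
Applied research: the 2025 panel 314/438 = 71.7%, Panel A 378/584 = 64.7% → the 2025 panel
Basic research: the 2025 panel 82/468 = 17.5%, Panel A 9/459 = 2.0% → the 2025 panel
Overall: the 2025 panel 546/1413 = 38.6%, Panel A 473/1584 = 29.9% → the 2025 panel
The 2025 panel wins overall and in every proposal group — no reversal.

No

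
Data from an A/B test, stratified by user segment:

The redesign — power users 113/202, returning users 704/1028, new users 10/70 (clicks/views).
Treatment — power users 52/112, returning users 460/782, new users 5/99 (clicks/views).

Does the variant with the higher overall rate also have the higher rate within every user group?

Power users: the redesign 113/202 = 55.9%, Treatment 52/112 = 46.4% → the redesign
Returning users: the redesign 704/1028 = 68.5%, Treatment 460/782 = 58.8% → the redesign
New users: the redesign 10/70 = 14.3%, Treatment 5/99 = 5.1% → the redesign
Overall: the redesign 827/1300 = 63.6%, Treatment 517/993 = 52.1% → the redesign
The redesign wins overall and in every user group — no reversal.

Yes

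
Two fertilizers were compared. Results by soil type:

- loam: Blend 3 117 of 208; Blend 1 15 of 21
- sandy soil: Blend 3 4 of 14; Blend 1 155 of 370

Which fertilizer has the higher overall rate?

Blend 3

Loam: Blend 3 117/208 = 56.2%, Blend 1 15/21 = 71.4% → Blend 1
Sandy soil: Blend 3 4/14 = 28.6%, Blend 1 155/370 = 41.9% → Blend 1
Overall: Blend 3 121/222 = 54.5%, Blend 1 170/391 = 43.5% → Blend 3
(Blend 1 wins every soil group but Blend 3 wins overall — Blend 1's plots skew toward the low-rate sandy soil group.)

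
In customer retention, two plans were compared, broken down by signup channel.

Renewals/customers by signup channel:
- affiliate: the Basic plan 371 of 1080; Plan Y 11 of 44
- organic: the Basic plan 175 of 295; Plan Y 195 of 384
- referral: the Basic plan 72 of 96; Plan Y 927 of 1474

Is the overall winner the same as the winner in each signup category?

No

Affiliate: the Basic plan 371/1080 = 34.4%, Plan Y 11/44 = 25.0% → the Basic plan
Organic: the Basic plan 175/295 = 59.3%, Plan Y 195/384 = 50.8% → the Basic plan
Referral: the Basic plan 72/96 = 75.0%, Plan Y 927/1474 = 62.9% → the Basic plan
Overall: the Basic plan 618/1471 = 42.0%, Plan Y 1133/1902 = 59.6% → Plan Y
The Basic plan wins each signup group but Plan Y wins overall — the comparison reverses. The Basic plan's customers skew toward affiliate, which has a lower base rate.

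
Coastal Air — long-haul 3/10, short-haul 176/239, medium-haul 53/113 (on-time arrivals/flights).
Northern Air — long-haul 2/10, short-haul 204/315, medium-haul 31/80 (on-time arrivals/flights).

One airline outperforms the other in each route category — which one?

Long-haul: Coastal Air 3/10 = 30.0%, Northern Air 2/10 = 20.0% → Coastal Air
Short-haul: Coastal Air 176/239 = 73.6%, Northern Air 204/315 = 64.8% → Coastal Air
Medium-haul: Coastal Air 53/113 = 46.9%, Northern Air 31/80 = 38.8% → Coastal Air
Coastal Air has the higher rate in all 3 groups.

Coastal Air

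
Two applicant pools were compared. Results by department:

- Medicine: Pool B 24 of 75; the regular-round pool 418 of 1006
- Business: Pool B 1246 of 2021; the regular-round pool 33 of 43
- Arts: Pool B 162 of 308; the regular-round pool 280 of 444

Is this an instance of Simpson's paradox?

Yes

Medicine: Pool B 24/75 = 32.0%, the regular-round pool 418/1006 = 41.6% → the regular-round pool
Business: Pool B 1246/2021 = 61.7%, the regular-round pool 33/43 = 76.7% → the regular-round pool
Arts: Pool B 162/308 = 52.6%, the regular-round pool 280/444 = 63.1% → the regular-round pool
Overall: Pool B 1432/2404 = 59.6%, the regular-round pool 731/1493 = 49.0% → Pool B
The regular-round pool wins each department group but Pool B wins overall — the comparison reverses. The regular-round pool's applicants skew toward Medicine, which has a lower base rate.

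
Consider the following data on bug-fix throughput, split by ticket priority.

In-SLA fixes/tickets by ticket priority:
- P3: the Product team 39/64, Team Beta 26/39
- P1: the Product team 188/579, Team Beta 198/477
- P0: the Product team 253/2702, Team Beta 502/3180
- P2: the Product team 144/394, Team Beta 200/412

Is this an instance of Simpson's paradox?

No

P3: the Product team 39/64 = 60.9%, Team Beta 26/39 = 66.7% → Team Beta
P1: the Product team 188/579 = 32.5%, Team Beta 198/477 = 41.5% → Team Beta
P0: the Product team 253/2702 = 9.4%, Team Beta 502/3180 = 15.8% → Team Beta
P2: the Product team 144/394 = 36.5%, Team Beta 200/412 = 48.5% → Team Beta
Overall: the Product team 624/3739 = 16.7%, Team Beta 926/4108 = 22.5% → Team Beta
Team Beta wins overall and in every ticket group — no reversal.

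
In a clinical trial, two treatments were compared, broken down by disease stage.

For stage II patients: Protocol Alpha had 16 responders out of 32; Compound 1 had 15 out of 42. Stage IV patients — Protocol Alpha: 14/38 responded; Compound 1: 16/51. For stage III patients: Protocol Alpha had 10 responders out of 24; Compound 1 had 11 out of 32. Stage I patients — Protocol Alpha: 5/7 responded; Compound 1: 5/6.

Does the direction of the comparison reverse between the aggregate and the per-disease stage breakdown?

No

Stage II: Protocol Alpha 16/32 = 50.0%, Compound 1 15/42 = 35.7% → Protocol Alpha
Stage IV: Protocol Alpha 14/38 = 36.8%, Compound 1 16/51 = 31.4% → Protocol Alpha
Stage III: Protocol Alpha 10/24 = 41.7%, Compound 1 11/32 = 34.4% → Protocol Alpha
Stage I: Protocol Alpha 5/7 = 71.4%, Compound 1 5/6 = 83.3% → Compound 1
Overall: Protocol Alpha 45/101 = 44.6%, Compound 1 47/131 = 35.9% → Protocol Alpha
Neither sweeps: Protocol Alpha wins 3 of 4 groups, Compound 1 wins 1. Protocol Alpha wins overall but not every group — no Simpson reversal.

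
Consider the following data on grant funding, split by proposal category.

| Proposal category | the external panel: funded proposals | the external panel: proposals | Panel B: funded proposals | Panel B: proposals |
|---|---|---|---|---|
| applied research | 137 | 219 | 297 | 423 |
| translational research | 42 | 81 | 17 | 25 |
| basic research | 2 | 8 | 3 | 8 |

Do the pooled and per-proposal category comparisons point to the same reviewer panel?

Yes

Applied research: the external panel 137/219 = 62.6%, Panel B 297/423 = 70.2% → Panel B
Translational research: the external panel 42/81 = 51.9%, Panel B 17/25 = 68.0% → Panel B
Basic research: the external panel 2/8 = 25.0%, Panel B 3/8 = 37.5% → Panel B
Overall: the external panel 181/308 = 58.8%, Panel B 317/456 = 69.5% → Panel B
Panel B wins overall and in every proposal group — no reversal.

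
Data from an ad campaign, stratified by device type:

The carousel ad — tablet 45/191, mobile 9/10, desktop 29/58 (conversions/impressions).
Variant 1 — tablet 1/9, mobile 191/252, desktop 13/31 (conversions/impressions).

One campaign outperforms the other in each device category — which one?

Tablet: the carousel ad 45/191 = 23.6%, Variant 1 1/9 = 11.1% → the carousel ad
Mobile: the carousel ad 9/10 = 90.0%, Variant 1 191/252 = 75.8% → the carousel ad
Desktop: the carousel ad 29/58 = 50.0%, Variant 1 13/31 = 41.9% → the carousel ad
The carousel ad has the higher rate in all 3 groups.

the carousel ad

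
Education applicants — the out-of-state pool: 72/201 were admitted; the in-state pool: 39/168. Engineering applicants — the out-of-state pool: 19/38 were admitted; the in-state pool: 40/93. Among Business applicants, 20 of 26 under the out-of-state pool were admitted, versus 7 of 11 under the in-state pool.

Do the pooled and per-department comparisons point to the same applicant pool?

Yes

Education: the out-of-state pool 72/201 = 35.8%, the in-state pool 39/168 = 23.2% → the out-of-state pool
Engineering: the out-of-state pool 19/38 = 50.0%, the in-state pool 40/93 = 43.0% → the out-of-state pool
Business: the out-of-state pool 20/26 = 76.9%, the in-state pool 7/11 = 63.6% → the out-of-state pool
Overall: the out-of-state pool 111/265 = 41.9%, the in-state pool 86/272 = 31.6% → the out-of-state pool
The out-of-state pool wins overall and in every department group — no reversal.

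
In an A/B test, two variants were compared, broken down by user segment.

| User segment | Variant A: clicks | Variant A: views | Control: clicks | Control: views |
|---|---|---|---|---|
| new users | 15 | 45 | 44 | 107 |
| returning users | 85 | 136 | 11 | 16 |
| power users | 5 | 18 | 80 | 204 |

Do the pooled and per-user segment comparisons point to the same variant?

New users: Variant A 15/45 = 33.3%, Control 44/107 = 41.1% → Control
Returning users: Variant A 85/136 = 62.5%, Control 11/16 = 68.8% → Control
Power users: Variant A 5/18 = 27.8%, Control 80/204 = 39.2% → Control
Overall: Variant A 105/199 = 52.8%, Control 135/327 = 41.3% → Variant A
Control wins each user group but Variant A wins overall — the comparison reverses. Control's views skew toward power users, which has a lower base rate.

No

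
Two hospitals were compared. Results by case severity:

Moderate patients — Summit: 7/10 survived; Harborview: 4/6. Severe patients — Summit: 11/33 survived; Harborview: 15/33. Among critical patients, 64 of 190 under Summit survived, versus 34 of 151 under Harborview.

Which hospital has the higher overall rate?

Moderate: Summit 7/10 = 70.0%, Harborview 4/6 = 66.7% → Summit
Severe: Summit 11/33 = 33.3%, Harborview 15/33 = 45.5% → Harborview
Critical: Summit 64/190 = 33.7%, Harborview 34/151 = 22.5% → Summit
Overall: Summit 82/233 = 35.2%, Harborview 53/190 = 27.9% → Summit
(Neither sweeps every case group, but Summit has the higher pooled rate.)

Summit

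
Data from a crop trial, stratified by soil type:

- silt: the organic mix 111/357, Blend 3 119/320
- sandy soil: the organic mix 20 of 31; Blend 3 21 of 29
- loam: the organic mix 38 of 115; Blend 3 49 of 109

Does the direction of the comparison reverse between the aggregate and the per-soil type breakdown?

Silt: the organic mix 111/357 = 31.1%, Blend 3 119/320 = 37.2% → Blend 3
Sandy soil: the organic mix 20/31 = 64.5%, Blend 3 21/29 = 72.4% → Blend 3
Loam: the organic mix 38/115 = 33.0%, Blend 3 49/109 = 45.0% → Blend 3
Overall: the organic mix 169/503 = 33.6%, Blend 3 189/458 = 41.3% → Blend 3
Blend 3 wins overall and in every soil group — no reversal.

No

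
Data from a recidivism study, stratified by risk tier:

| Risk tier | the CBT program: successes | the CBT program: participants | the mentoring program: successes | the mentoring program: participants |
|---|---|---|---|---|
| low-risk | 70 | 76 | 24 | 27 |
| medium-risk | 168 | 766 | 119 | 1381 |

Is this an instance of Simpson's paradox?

Low-risk: the CBT program 70/76 = 92.1%, the mentoring program 24/27 = 88.9% → the CBT program
Medium-risk: the CBT program 168/766 = 21.9%, the mentoring program 119/1381 = 8.6% → the CBT program
Overall: the CBT program 238/842 = 28.3%, the mentoring program 143/1408 = 10.2% → the CBT program
The CBT program wins overall and in every risk group — no reversal.

No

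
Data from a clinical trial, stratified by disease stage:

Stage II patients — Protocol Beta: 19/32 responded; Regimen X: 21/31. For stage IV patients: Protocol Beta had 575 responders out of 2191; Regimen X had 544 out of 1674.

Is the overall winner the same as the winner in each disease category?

Stage II: Protocol Beta 19/32 = 59.4%, Regimen X 21/31 = 67.7% → Regimen X
Stage IV: Protocol Beta 575/2191 = 26.2%, Regimen X 544/1674 = 32.5% → Regimen X
Overall: Protocol Beta 594/2223 = 26.7%, Regimen X 565/1705 = 33.1% → Regimen X
Regimen X wins overall and in every disease group — no reversal.

Yes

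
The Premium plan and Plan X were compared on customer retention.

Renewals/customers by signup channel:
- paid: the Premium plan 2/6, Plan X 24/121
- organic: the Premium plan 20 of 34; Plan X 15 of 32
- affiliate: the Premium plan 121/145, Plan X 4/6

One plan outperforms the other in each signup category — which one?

Paid: the Premium plan 2/6 = 33.3%, Plan X 24/121 = 19.8% → the Premium plan
Organic: the Premium plan 20/34 = 58.8%, Plan X 15/32 = 46.9% → the Premium plan
Affiliate: the Premium plan 121/145 = 83.4%, Plan X 4/6 = 66.7% → the Premium plan
The Premium plan has the higher rate in all 3 groups.

the Premium plan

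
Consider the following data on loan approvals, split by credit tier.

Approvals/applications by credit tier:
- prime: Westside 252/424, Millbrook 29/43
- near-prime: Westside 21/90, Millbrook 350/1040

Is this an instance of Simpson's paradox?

Prime: Westside 252/424 = 59.4%, Millbrook 29/43 = 67.4% → Millbrook
Near-prime: Westside 21/90 = 23.3%, Millbrook 350/1040 = 33.7% → Millbrook
Overall: Westside 273/514 = 53.1%, Millbrook 379/1083 = 35.0% → Westside
Millbrook wins each credit group but Westside wins overall — the comparison reverses. Millbrook's applications skew toward near-prime, which has a lower base rate.

Yes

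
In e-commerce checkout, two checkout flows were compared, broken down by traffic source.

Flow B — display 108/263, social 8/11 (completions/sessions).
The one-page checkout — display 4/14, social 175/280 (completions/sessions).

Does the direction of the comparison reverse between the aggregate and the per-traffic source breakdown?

Display: Flow B 108/263 = 41.1%, the one-page checkout 4/14 = 28.6% → Flow B
Social: Flow B 8/11 = 72.7%, the one-page checkout 175/280 = 62.5% → Flow B
Overall: Flow B 116/274 = 42.3%, the one-page checkout 179/294 = 60.9% → the one-page checkout
Flow B wins each traffic group but the one-page checkout wins overall — the comparison reverses. Flow B's sessions skew toward display, which has a lower base rate.

Yes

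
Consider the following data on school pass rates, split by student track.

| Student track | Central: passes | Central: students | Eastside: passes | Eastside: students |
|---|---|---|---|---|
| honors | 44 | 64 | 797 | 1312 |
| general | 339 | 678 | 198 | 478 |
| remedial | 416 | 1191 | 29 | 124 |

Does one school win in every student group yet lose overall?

Yes

Honors: Central 44/64 = 68.8%, Eastside 797/1312 = 60.7% → Central
General: Central 339/678 = 50.0%, Eastside 198/478 = 41.4% → Central
Remedial: Central 416/1191 = 34.9%, Eastside 29/124 = 23.4% → Central
Overall: Central 799/1933 = 41.3%, Eastside 1024/1914 = 53.5% → Eastside
Central wins each student group but Eastside wins overall — the comparison reverses. Central's students skew toward remedial, which has a lower base rate.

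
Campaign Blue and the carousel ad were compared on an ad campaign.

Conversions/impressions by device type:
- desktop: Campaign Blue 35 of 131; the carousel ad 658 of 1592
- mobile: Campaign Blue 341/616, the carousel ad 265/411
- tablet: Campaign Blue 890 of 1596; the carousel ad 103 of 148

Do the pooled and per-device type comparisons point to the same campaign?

No

Desktop: Campaign Blue 35/131 = 26.7%, the carousel ad 658/1592 = 41.3% → the carousel ad
Mobile: Campaign Blue 341/616 = 55.4%, the carousel ad 265/411 = 64.5% → the carousel ad
Tablet: Campaign Blue 890/1596 = 55.8%, the carousel ad 103/148 = 69.6% → the carousel ad
Overall: Campaign Blue 1266/2343 = 54.0%, the carousel ad 1026/2151 = 47.7% → Campaign Blue
The carousel ad wins each device group but Campaign Blue wins overall — the comparison reverses. The carousel ad's impressions skew toward desktop, which has a lower base rate.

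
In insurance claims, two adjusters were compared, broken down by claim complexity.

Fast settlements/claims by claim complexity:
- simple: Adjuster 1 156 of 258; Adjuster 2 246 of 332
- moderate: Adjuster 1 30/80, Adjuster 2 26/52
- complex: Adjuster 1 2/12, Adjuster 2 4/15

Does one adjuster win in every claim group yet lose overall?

Simple: Adjuster 1 156/258 = 60.5%, Adjuster 2 246/332 = 74.1% → Adjuster 2
Moderate: Adjuster 1 30/80 = 37.5%, Adjuster 2 26/52 = 50.0% → Adjuster 2
Complex: Adjuster 1 2/12 = 16.7%, Adjuster 2 4/15 = 26.7% → Adjuster 2
Overall: Adjuster 1 188/350 = 53.7%, Adjuster 2 276/399 = 69.2% → Adjuster 2
Adjuster 2 wins overall and in every claim group — no reversal.

No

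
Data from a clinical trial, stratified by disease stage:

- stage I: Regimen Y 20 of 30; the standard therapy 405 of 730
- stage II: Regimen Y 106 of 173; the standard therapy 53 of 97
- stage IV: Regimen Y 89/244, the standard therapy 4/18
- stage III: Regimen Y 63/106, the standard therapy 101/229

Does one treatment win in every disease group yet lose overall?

Yes

Stage I: Regimen Y 20/30 = 66.7%, the standard therapy 405/730 = 55.5% → Regimen Y
Stage II: Regimen Y 106/173 = 61.3%, the standard therapy 53/97 = 54.6% → Regimen Y
Stage IV: Regimen Y 89/244 = 36.5%, the standard therapy 4/18 = 22.2% → Regimen Y
Stage III: Regimen Y 63/106 = 59.4%, the standard therapy 101/229 = 44.1% → Regimen Y
Overall: Regimen Y 278/553 = 50.3%, the standard therapy 563/1074 = 52.4% → the standard therapy
Regimen Y wins each disease group but the standard therapy wins overall — the comparison reverses. Regimen Y's patients skew toward stage IV, which has a lower base rate.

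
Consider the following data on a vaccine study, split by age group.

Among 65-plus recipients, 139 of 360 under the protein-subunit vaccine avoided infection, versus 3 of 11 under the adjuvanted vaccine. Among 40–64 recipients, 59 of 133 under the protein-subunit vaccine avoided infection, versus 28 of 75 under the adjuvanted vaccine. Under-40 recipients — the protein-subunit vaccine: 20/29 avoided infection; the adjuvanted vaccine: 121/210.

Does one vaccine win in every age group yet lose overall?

Yes

65-plus: the protein-subunit vaccine 139/360 = 38.6%, the adjuvanted vaccine 3/11 = 27.3% → the protein-subunit vaccine
40–64: the protein-subunit vaccine 59/133 = 44.4%, the adjuvanted vaccine 28/75 = 37.3% → the protein-subunit vaccine
Under-40: the protein-subunit vaccine 20/29 = 69.0%, the adjuvanted vaccine 121/210 = 57.6% → the protein-subunit vaccine
Overall: the protein-subunit vaccine 218/522 = 41.8%, the adjuvanted vaccine 152/296 = 51.4% → the adjuvanted vaccine
The protein-subunit vaccine wins each age group but the adjuvanted vaccine wins overall — the comparison reverses. The protein-subunit vaccine's recipients skew toward 65-plus, which has a lower base rate.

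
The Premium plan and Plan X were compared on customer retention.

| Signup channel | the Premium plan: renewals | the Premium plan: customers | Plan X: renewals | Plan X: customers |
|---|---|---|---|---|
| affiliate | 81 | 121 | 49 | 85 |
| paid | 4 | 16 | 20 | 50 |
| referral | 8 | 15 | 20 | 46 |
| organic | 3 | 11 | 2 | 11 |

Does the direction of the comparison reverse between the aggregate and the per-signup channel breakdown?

No

Affiliate: the Premium plan 81/121 = 66.9%, Plan X 49/85 = 57.6% → the Premium plan
Paid: the Premium plan 4/16 = 25.0%, Plan X 20/50 = 40.0% → Plan X
Referral: the Premium plan 8/15 = 53.3%, Plan X 20/46 = 43.5% → the Premium plan
Organic: the Premium plan 3/11 = 27.3%, Plan X 2/11 = 18.2% → the Premium plan
Overall: the Premium plan 96/163 = 58.9%, Plan X 91/192 = 47.4% → the Premium plan
Neither sweeps: the Premium plan wins 3 of 4 groups, Plan X wins 1. The Premium plan wins overall but not every group — no Simpson reversal.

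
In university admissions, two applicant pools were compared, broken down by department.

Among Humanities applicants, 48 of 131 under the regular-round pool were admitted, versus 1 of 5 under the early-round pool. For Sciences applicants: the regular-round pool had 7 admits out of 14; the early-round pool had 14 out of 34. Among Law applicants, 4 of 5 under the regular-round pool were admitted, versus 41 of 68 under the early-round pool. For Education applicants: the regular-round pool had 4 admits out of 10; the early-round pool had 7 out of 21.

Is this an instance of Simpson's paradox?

Humanities: the regular-round pool 48/131 = 36.6%, the early-round pool 1/5 = 20.0% → the regular-round pool
Sciences: the regular-round pool 7/14 = 50.0%, the early-round pool 14/34 = 41.2% → the regular-round pool
Law: the regular-round pool 4/5 = 80.0%, the early-round pool 41/68 = 60.3% → the regular-round pool
Education: the regular-round pool 4/10 = 40.0%, the early-round pool 7/21 = 33.3% → the regular-round pool
Overall: the regular-round pool 63/160 = 39.4%, the early-round pool 63/128 = 49.2% → the early-round pool
The regular-round pool wins each department group but the early-round pool wins overall — the comparison reverses. The regular-round pool's applicants skew toward Humanities, which has a lower base rate.

Yes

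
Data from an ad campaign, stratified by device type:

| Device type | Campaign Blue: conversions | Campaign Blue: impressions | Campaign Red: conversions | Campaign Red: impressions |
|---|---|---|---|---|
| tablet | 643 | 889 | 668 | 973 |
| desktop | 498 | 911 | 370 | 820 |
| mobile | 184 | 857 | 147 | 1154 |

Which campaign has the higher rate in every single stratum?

Campaign Blue

Tablet: Campaign Blue 643/889 = 72.3%, Campaign Red 668/973 = 68.7% → Campaign Blue
Desktop: Campaign Blue 498/911 = 54.7%, Campaign Red 370/820 = 45.1% → Campaign Blue
Mobile: Campaign Blue 184/857 = 21.5%, Campaign Red 147/1154 = 12.7% → Campaign Blue
Campaign Blue has the higher rate in all 3 groups.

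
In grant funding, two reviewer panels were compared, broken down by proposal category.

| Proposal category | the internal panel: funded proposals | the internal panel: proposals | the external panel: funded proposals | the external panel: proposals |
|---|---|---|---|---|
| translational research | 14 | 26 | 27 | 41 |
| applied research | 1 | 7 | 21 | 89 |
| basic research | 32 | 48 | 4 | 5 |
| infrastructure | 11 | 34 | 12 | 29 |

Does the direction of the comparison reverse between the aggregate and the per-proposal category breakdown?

Yes

Translational research: the internal panel 14/26 = 53.8%, the external panel 27/41 = 65.9% → the external panel
Applied research: the internal panel 1/7 = 14.3%, the external panel 21/89 = 23.6% → the external panel
Basic research: the internal panel 32/48 = 66.7%, the external panel 4/5 = 80.0% → the external panel
Infrastructure: the internal panel 11/34 = 32.4%, the external panel 12/29 = 41.4% → the external panel
Overall: the internal panel 58/115 = 50.4%, the external panel 64/164 = 39.0% → the internal panel
The external panel wins each proposal group but the internal panel wins overall — the comparison reverses. The external panel's proposals skew toward applied research, which has a lower base rate.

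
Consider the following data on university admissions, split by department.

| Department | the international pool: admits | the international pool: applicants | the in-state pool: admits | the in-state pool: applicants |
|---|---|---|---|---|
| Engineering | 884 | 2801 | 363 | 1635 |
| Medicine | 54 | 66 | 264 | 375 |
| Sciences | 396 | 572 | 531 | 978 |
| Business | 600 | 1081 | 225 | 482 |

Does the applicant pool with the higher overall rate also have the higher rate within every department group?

Engineering: the international pool 884/2801 = 31.6%, the in-state pool 363/1635 = 22.2% → the international pool
Medicine: the international pool 54/66 = 81.8%, the in-state pool 264/375 = 70.4% → the international pool
Sciences: the international pool 396/572 = 69.2%, the in-state pool 531/978 = 54.3% → the international pool
Business: the international pool 600/1081 = 55.5%, the in-state pool 225/482 = 46.7% → the international pool
Overall: the international pool 1934/4520 = 42.8%, the in-state pool 1383/3470 = 39.9% → the international pool
The international pool wins overall and in every department group — no reversal.

Yes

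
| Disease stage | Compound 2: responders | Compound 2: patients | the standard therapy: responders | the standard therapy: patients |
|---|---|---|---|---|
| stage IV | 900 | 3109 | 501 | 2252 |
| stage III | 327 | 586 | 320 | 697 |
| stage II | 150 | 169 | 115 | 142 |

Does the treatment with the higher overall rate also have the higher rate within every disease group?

Stage IV: Compound 2 900/3109 = 28.9%, the standard therapy 501/2252 = 22.2% → Compound 2
Stage III: Compound 2 327/586 = 55.8%, the standard therapy 320/697 = 45.9% → Compound 2
Stage II: Compound 2 150/169 = 88.8%, the standard therapy 115/142 = 81.0% → Compound 2
Overall: Compound 2 1377/3864 = 35.6%, the standard therapy 936/3091 = 30.3% → Compound 2
Compound 2 wins overall and in every disease group — no reversal.

Yes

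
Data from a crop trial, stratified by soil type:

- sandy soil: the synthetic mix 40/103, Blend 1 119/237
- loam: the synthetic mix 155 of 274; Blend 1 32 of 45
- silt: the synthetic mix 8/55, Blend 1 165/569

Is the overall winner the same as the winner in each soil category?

No

Sandy soil: the synthetic mix 40/103 = 38.8%, Blend 1 119/237 = 50.2% → Blend 1
Loam: the synthetic mix 155/274 = 56.6%, Blend 1 32/45 = 71.1% → Blend 1
Silt: the synthetic mix 8/55 = 14.5%, Blend 1 165/569 = 29.0% → Blend 1
Overall: the synthetic mix 203/432 = 47.0%, Blend 1 316/851 = 37.1% → the synthetic mix
Blend 1 wins each soil group but the synthetic mix wins overall — the comparison reverses. Blend 1's plots skew toward silt, which has a lower base rate.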